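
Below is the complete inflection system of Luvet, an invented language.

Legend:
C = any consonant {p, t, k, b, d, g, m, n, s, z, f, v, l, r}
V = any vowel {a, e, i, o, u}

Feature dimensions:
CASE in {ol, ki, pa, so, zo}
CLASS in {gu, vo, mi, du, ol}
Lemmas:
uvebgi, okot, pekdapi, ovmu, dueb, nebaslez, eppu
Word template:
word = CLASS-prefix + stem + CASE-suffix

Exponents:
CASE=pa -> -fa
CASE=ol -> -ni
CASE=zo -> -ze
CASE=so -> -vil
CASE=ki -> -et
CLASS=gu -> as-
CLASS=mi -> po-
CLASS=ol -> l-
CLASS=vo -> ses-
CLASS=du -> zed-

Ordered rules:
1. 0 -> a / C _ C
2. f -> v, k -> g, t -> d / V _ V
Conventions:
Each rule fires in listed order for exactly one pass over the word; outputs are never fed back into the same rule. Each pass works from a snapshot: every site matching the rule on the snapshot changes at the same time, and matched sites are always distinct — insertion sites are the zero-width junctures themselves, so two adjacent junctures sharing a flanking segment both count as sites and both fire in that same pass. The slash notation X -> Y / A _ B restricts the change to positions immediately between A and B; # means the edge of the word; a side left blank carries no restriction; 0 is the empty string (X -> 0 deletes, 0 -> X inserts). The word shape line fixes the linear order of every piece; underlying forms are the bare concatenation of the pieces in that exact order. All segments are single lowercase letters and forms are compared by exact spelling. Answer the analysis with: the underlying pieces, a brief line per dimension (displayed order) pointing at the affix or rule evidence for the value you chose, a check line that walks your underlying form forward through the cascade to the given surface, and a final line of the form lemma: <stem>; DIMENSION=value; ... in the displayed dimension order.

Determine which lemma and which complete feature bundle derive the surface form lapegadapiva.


underlying: l-pekdapi-fa
CASE=pa - signalled by the affix -fa
CLASS=ol - signalled by the affix l-
check: lpekdapifa -> lapekadapifa -> lapegadapiva
lemma: pekdapi; CASE=pa; CLASS=ol


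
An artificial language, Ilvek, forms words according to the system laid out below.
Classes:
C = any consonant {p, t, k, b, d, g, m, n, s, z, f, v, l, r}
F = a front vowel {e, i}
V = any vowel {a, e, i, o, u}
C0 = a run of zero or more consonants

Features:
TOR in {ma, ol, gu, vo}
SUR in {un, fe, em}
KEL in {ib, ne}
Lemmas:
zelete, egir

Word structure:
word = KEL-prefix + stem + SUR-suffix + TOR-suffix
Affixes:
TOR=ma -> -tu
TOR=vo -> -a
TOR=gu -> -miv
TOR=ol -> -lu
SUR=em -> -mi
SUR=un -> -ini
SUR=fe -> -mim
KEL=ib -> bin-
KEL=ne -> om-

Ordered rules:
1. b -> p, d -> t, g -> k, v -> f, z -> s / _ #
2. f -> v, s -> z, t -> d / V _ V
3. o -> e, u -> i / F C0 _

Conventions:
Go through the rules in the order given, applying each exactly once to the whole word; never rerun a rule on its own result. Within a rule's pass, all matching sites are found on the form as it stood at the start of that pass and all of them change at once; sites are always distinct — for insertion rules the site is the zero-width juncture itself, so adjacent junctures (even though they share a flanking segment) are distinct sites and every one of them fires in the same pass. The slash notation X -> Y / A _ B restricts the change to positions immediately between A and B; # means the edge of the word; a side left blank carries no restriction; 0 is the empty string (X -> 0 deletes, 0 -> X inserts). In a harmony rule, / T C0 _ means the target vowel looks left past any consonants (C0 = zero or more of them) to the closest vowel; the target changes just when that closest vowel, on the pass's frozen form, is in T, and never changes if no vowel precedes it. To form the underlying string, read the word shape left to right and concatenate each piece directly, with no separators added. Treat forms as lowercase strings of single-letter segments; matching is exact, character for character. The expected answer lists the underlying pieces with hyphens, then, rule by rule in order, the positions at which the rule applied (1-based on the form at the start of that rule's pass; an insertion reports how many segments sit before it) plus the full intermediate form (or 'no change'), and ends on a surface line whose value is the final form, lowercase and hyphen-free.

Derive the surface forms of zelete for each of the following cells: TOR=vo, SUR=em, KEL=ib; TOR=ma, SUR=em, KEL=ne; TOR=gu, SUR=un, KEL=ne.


cell TOR=vo, SUR=em, KEL=ib:
underlying: bin-zelete-mi-a
1. b -> p, d -> t, g -> k, v -> f, z -> s / _ #: no change
2. f -> v, s -> z, t -> d / V _ V: fires at position(s) 8: binzeledemia
3. o -> e, u -> i / F C0 _: no change
surface: binzeledemia

cell TOR=ma, SUR=em, KEL=ne:
underlying: om-zelete-mi-tu
1. b -> p, d -> t, g -> k, v -> f, z -> s / _ #: no change
2. f -> v, s -> z, t -> d / V _ V: fires at position(s) 7, 11: omzeledemidu
3. o -> e, u -> i / F C0 _: fires at position(s) 12: omzeledemidi
surface: omzeledemidi

cell TOR=gu, SUR=un, KEL=ne:
underlying: om-zelete-ini-miv
1. b -> p, d -> t, g -> k, v -> f, z -> s / _ #: fires at position(s) 14: omzeleteinimif
2. f -> v, s -> z, t -> d / V _ V: fires at position(s) 7: omzeledeinimif
3. o -> e, u -> i / F C0 _: no change
surface: omzeledeinimif


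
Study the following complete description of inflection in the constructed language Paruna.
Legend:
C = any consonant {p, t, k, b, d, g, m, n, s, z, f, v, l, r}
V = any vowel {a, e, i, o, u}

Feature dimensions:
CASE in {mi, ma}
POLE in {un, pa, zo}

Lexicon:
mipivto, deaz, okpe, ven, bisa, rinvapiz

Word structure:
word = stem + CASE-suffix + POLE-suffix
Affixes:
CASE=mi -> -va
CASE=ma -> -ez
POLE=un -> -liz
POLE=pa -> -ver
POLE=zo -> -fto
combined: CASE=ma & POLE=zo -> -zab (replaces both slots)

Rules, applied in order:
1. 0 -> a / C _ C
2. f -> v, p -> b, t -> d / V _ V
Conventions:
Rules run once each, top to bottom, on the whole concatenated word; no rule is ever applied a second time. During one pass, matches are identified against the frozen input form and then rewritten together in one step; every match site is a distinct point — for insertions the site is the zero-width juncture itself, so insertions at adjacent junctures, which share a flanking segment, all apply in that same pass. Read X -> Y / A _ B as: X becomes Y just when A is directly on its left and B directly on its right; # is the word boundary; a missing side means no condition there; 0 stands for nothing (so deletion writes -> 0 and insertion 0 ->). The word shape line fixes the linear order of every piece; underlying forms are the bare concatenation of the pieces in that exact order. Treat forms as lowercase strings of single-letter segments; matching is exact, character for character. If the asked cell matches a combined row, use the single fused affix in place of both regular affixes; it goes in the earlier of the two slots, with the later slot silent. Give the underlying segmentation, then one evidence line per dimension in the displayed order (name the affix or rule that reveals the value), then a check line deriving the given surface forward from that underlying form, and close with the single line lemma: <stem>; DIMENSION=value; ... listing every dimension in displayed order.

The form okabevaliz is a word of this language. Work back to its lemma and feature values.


underlying: okpe-va-liz
CASE=mi - signalled by the affix -va
POLE=un - signalled by the affix -liz
check: okpevaliz -> okapevaliz -> okabevaliz
lemma: okpe; CASE=mi; POLE=un


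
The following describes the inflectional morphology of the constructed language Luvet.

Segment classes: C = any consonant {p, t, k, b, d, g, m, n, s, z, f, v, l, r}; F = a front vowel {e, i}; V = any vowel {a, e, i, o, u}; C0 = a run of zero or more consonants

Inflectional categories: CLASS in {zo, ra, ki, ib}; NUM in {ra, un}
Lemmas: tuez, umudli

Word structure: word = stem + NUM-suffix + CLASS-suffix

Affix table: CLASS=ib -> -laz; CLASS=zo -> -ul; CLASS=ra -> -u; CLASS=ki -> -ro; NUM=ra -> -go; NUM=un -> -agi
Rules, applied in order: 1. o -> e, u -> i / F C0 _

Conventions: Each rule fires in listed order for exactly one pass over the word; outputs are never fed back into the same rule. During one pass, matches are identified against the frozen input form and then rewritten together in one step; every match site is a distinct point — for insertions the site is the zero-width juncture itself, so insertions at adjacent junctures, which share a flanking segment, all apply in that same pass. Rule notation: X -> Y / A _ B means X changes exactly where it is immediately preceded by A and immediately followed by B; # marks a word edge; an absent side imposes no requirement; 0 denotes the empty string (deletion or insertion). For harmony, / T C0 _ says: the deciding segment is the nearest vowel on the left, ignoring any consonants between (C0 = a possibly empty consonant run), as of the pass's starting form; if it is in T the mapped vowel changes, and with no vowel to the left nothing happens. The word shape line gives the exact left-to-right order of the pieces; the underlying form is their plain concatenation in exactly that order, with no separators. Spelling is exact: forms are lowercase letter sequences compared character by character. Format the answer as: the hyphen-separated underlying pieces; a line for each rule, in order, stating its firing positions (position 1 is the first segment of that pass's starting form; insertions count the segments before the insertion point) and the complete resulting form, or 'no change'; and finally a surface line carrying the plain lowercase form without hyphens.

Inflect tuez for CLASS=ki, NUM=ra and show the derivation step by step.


underlying: tuez-go-ro
1. o -> e, u -> i / F C0 _: fires at position(s) 6: tuezgero
surface: tuezgero


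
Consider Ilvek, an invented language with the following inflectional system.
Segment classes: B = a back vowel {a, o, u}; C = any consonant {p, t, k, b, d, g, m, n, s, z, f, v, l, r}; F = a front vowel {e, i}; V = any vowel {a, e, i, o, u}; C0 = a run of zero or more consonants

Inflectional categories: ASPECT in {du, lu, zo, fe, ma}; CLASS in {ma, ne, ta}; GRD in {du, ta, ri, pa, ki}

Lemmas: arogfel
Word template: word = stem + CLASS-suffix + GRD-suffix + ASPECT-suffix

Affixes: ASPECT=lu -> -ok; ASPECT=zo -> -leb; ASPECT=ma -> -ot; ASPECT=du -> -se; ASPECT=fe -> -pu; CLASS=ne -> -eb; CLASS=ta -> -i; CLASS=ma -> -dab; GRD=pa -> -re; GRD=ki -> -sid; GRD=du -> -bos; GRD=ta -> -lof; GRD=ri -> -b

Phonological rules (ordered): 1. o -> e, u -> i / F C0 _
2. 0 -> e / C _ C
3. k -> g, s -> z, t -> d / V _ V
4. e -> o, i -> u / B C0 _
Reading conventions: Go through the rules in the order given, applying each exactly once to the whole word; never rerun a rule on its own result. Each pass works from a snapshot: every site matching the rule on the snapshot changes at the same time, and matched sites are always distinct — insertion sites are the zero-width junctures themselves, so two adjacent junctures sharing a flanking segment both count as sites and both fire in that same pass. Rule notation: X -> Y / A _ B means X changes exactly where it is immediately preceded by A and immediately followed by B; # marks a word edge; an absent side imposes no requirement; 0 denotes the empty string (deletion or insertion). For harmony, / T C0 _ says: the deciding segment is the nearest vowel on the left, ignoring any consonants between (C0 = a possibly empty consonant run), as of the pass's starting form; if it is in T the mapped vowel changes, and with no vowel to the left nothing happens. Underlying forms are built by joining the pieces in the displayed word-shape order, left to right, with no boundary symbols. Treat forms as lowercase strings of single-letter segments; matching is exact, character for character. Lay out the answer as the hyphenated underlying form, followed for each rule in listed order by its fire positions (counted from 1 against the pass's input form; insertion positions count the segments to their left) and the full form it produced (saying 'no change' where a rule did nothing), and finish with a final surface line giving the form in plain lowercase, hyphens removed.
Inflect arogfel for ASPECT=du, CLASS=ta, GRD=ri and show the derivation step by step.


underlying: arogfel-i-b-se
1. o -> e, u -> i / F C0 _: no change
2. 0 -> e / C _ C: inserts after position(s) 4, 9: arogefelibese
3. k -> g, s -> z, t -> d / V _ V: fires at position(s) 12: arogefelibeze
4. e -> o, i -> u / B C0 _: fires at position(s) 5: arogofelibeze
surface: arogofelibeze


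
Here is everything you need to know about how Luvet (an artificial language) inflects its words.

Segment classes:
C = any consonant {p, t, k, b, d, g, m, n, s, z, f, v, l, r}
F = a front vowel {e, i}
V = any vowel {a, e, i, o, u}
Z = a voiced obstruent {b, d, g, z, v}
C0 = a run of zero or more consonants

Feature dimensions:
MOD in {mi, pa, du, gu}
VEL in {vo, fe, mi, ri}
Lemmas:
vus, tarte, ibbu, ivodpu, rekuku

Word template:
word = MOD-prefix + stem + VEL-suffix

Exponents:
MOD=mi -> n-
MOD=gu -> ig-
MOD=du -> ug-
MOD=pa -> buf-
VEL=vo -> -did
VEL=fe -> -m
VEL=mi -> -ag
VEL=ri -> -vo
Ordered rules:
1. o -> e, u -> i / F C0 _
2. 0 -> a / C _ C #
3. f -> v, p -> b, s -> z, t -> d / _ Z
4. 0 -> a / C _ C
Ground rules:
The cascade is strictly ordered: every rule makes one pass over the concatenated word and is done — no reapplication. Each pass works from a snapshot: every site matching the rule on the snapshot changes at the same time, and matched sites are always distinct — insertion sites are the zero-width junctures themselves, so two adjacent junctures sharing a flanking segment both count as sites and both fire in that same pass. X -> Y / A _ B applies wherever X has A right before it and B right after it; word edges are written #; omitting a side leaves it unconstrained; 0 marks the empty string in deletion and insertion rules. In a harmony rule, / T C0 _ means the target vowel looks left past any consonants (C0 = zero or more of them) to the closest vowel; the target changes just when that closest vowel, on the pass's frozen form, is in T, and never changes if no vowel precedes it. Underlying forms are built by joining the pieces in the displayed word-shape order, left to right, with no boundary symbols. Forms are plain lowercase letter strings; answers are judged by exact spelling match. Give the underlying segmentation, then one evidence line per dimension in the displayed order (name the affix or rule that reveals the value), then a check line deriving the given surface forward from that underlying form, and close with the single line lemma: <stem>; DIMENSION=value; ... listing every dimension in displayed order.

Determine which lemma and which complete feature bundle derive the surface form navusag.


underlying: n-vus-ag
MOD=mi - signalled by the affix n-
VEL=mi - signalled by the affix -ag
check: nvusag -> nvusag -> nvusag -> nvusag -> navusag
lemma: vus; MOD=mi; VEL=mi


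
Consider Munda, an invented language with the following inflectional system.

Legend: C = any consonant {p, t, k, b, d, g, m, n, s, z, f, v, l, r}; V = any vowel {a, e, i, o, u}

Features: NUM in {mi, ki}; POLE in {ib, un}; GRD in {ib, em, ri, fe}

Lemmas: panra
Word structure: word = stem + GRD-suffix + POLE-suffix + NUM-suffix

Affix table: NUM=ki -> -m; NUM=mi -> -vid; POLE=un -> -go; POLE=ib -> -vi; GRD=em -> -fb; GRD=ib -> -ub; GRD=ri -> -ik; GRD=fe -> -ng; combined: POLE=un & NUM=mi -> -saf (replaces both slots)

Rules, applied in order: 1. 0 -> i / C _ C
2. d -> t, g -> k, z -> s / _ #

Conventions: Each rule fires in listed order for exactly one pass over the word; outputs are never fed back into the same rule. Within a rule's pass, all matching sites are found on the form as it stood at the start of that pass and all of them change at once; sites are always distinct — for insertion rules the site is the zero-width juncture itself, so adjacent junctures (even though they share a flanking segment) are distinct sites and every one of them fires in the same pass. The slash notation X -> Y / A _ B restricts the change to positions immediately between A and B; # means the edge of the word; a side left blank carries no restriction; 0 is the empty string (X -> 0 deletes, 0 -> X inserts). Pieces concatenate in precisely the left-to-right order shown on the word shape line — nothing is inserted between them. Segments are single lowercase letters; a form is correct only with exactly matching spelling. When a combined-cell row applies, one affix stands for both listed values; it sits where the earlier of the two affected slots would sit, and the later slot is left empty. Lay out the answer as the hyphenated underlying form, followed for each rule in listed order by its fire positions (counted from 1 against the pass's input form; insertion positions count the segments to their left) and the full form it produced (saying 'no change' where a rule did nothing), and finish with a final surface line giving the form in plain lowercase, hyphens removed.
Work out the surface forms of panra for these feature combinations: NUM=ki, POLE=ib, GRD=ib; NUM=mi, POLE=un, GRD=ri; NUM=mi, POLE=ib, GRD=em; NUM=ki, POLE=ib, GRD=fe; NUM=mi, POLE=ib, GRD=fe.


cell NUM=ki, POLE=ib, GRD=ib:
underlying: panra-ub-vi-m
1. 0 -> i / C _ C: inserts after position(s) 3, 7: paniraubivim
2. d -> t, g -> k, z -> s / _ #: no change
surface: paniraubivim

cell NUM=mi, POLE=un, GRD=ri:
underlying: panra-ik-saf
1. 0 -> i / C _ C: inserts after position(s) 3, 7: paniraikisaf
2. d -> t, g -> k, z -> s / _ #: no change
surface: paniraikisaf

cell NUM=mi, POLE=ib, GRD=em:
underlying: panra-fb-vi-vid
1. 0 -> i / C _ C: inserts after position(s) 3, 6, 7: panirafibivivid
2. d -> t, g -> k, z -> s / _ #: fires at position(s) 15: panirafibivivit
surface: panirafibivivit

cell NUM=ki, POLE=ib, GRD=fe:
underlying: panra-ng-vi-m
1. 0 -> i / C _ C: inserts after position(s) 3, 6, 7: paniranigivim
2. d -> t, g -> k, z -> s / _ #: no change
surface: paniranigivim

cell NUM=mi, POLE=ib, GRD=fe:
underlying: panra-ng-vi-vid
1. 0 -> i / C _ C: inserts after position(s) 3, 6, 7: paniranigivivid
2. d -> t, g -> k, z -> s / _ #: fires at position(s) 15: paniranigivivit
surface: paniranigivivit


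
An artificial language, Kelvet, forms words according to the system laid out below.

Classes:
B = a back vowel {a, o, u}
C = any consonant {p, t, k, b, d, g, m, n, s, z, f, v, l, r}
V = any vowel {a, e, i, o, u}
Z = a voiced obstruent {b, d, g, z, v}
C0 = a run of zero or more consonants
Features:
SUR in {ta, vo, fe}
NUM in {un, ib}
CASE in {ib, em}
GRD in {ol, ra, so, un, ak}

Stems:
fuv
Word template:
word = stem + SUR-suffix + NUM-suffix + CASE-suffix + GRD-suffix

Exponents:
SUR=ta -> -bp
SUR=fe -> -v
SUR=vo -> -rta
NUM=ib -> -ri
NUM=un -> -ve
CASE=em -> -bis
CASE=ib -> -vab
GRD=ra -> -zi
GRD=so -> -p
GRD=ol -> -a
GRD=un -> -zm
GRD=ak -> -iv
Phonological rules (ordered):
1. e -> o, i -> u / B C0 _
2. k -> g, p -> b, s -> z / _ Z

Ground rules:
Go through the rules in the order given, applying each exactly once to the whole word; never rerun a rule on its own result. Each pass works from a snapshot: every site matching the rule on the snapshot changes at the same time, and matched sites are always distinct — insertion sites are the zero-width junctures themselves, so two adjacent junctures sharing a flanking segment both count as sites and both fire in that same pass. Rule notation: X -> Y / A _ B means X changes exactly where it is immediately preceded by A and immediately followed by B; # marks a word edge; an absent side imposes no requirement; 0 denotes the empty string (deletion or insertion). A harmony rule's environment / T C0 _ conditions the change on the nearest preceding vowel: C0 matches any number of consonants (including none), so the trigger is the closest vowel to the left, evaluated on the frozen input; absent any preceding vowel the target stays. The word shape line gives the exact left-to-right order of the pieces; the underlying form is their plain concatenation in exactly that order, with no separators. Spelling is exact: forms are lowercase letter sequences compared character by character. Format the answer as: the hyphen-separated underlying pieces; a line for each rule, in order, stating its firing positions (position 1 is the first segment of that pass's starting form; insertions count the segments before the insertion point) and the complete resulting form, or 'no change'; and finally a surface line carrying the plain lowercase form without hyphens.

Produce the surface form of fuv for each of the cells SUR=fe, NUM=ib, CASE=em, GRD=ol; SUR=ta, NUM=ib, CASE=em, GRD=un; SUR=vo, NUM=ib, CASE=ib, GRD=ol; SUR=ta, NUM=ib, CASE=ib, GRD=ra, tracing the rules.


cell SUR=fe, NUM=ib, CASE=em, GRD=ol:
underlying: fuv-v-ri-bis-a
1. e -> o, i -> u / B C0 _: fires at position(s) 6: fuvvrubisa
2. k -> g, p -> b, s -> z / _ Z: no change
surface: fuvvrubisa

cell SUR=ta, NUM=ib, CASE=em, GRD=un:
underlying: fuv-bp-ri-bis-zm
1. e -> o, i -> u / B C0 _: fires at position(s) 7: fuvbprubiszm
2. k -> g, p -> b, s -> z / _ Z: fires at position(s) 10: fuvbprubizzm
surface: fuvbprubizzm

cell SUR=vo, NUM=ib, CASE=ib, GRD=ol:
underlying: fuv-rta-ri-vab-a
1. e -> o, i -> u / B C0 _: fires at position(s) 8: fuvrtaruvaba
2. k -> g, p -> b, s -> z / _ Z: no change
surface: fuvrtaruvaba

cell SUR=ta, NUM=ib, CASE=ib, GRD=ra:
underlying: fuv-bp-ri-vab-zi
1. e -> o, i -> u / B C0 _: fires at position(s) 7, 12: fuvbpruvabzu
2. k -> g, p -> b, s -> z / _ Z: no change
surface: fuvbpruvabzu


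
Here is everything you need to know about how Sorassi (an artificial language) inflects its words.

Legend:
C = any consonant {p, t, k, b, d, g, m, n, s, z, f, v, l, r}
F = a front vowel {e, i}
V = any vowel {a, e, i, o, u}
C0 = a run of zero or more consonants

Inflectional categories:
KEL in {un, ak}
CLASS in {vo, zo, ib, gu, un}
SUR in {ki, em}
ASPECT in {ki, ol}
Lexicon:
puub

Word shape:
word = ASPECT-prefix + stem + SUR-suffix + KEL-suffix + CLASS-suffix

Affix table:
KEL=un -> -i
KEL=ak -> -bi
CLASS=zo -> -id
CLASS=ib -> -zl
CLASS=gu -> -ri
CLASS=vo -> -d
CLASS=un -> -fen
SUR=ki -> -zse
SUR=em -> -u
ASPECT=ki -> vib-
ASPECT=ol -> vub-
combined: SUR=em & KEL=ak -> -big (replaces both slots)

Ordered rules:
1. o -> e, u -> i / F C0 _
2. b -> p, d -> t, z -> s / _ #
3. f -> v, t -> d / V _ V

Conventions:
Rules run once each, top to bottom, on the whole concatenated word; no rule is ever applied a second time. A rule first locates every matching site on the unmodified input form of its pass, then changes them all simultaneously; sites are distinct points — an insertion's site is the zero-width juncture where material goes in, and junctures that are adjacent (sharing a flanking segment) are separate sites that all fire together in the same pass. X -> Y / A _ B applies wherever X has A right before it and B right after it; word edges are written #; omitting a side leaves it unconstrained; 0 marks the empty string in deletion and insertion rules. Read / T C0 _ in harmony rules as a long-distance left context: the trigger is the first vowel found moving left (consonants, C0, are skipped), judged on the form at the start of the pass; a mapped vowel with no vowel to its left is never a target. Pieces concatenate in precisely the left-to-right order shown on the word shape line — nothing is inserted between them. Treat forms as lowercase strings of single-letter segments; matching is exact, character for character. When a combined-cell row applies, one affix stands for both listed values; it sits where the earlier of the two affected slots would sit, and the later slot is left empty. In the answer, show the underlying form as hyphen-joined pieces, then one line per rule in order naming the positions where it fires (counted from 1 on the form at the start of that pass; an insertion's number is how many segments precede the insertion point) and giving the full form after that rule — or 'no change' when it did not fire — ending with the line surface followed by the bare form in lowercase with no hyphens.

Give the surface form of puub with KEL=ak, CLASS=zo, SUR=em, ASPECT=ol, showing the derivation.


underlying: vub-puub-big-id
1. o -> e, u -> i / F C0 _: no change
2. b -> p, d -> t, z -> s / _ #: fires at position(s) 12: vubpuubbigit
3. f -> v, t -> d / V _ V: no change
surface: vubpuubbigit


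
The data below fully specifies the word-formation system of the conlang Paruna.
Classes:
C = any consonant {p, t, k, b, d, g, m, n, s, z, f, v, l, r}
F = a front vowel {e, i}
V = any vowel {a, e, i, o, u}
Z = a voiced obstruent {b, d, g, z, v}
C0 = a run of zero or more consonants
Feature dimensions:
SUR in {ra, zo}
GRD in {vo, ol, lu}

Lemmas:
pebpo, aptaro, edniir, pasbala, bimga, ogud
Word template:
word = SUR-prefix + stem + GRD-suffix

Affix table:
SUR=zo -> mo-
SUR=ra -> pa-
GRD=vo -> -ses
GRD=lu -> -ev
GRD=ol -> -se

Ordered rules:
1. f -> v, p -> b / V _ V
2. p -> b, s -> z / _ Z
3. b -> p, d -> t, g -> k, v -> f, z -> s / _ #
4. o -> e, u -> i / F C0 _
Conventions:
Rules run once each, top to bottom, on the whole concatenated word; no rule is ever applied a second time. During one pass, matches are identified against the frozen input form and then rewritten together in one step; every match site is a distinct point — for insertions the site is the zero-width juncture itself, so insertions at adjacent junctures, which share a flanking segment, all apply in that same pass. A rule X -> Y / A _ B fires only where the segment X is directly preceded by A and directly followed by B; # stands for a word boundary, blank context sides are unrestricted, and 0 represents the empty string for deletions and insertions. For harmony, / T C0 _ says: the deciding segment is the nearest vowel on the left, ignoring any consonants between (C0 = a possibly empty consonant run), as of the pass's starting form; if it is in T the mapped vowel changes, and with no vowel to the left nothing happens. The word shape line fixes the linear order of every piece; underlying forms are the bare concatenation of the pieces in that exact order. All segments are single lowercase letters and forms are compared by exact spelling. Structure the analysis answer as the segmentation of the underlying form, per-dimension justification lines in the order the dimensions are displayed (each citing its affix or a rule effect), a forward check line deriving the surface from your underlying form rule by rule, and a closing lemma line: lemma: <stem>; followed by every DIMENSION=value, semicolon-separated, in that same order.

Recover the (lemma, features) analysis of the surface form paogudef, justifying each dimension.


underlying: pa-ogud-ev
SUR=ra - signalled by the affix pa-
GRD=lu - signalled by the affix -ev
check: paogudev -> paogudev -> paogudev -> paogudef -> paogudef
lemma: ogud; SUR=ra; GRD=lu


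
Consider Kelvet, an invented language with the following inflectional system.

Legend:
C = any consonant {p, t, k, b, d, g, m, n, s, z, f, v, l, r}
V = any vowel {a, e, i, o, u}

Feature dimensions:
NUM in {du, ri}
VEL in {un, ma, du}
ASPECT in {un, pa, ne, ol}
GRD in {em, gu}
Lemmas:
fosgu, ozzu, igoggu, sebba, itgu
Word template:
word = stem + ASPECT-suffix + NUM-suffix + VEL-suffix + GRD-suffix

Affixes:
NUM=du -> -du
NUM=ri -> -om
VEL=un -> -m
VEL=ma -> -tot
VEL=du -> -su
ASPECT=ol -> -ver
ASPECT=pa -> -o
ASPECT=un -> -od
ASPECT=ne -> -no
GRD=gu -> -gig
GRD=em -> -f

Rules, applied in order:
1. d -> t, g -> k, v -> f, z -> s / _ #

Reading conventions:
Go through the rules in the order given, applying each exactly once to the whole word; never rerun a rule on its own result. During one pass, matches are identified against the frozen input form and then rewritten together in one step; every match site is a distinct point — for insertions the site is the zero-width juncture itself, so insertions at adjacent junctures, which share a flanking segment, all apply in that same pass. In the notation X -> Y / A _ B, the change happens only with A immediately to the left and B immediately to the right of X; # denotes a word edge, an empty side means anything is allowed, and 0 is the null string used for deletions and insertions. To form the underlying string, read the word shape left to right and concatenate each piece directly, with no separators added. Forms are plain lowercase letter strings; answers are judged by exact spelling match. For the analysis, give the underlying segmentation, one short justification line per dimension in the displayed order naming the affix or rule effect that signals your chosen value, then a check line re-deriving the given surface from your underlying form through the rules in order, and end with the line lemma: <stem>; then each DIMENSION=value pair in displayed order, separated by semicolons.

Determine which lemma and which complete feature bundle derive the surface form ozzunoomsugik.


underlying: ozzu-no-om-su-gig
NUM=ri - signalled by the affix -om
VEL=du - signalled by the affix -su
ASPECT=ne - signalled by the affix -no
GRD=gu - signalled by the affix -gig
check: ozzunoomsugig -> ozzunoomsugik
lemma: ozzu; NUM=ri; VEL=du; ASPECT=ne; GRD=gu


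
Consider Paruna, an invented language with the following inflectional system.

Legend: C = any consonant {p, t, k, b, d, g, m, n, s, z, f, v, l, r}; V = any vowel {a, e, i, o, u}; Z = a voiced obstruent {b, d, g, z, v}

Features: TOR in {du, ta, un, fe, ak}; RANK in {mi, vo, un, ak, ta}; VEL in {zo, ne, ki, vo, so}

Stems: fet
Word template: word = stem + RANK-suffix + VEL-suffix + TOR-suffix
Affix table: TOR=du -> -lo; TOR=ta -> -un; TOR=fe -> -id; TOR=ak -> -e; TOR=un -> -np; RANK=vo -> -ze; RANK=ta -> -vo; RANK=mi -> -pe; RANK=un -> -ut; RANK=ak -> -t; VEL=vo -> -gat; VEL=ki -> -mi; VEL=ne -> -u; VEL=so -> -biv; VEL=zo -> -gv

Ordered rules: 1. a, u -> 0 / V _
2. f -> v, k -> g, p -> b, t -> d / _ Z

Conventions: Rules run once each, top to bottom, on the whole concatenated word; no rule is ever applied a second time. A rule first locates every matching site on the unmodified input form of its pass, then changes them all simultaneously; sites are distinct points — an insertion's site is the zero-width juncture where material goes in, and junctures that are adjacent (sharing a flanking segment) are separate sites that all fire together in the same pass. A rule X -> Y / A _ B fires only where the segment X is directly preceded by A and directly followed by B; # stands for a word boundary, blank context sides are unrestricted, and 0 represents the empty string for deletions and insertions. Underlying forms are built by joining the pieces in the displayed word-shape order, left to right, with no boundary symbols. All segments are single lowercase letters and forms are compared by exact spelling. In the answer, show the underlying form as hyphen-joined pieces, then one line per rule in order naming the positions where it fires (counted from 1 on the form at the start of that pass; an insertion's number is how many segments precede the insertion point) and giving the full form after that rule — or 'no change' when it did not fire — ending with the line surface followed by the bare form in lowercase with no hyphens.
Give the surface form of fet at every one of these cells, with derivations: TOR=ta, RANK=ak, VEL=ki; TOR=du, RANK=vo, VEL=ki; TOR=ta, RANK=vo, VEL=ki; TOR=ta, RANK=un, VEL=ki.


cell TOR=ta, RANK=ak, VEL=ki:
underlying: fet-t-mi-un
1. a, u -> 0 / V _: fires at position(s) 7: fettmin
2. f -> v, k -> g, p -> b, t -> d / _ Z: no change
surface: fettmin

cell TOR=du, RANK=vo, VEL=ki:
underlying: fet-ze-mi-lo
1. a, u -> 0 / V _: no change
2. f -> v, k -> g, p -> b, t -> d / _ Z: fires at position(s) 3: fedzemilo
surface: fedzemilo

cell TOR=ta, RANK=vo, VEL=ki:
underlying: fet-ze-mi-un
1. a, u -> 0 / V _: fires at position(s) 8: fetzemin
2. f -> v, k -> g, p -> b, t -> d / _ Z: fires at position(s) 3: fedzemin
surface: fedzemin

cell TOR=ta, RANK=un, VEL=ki:
underlying: fet-ut-mi-un
1. a, u -> 0 / V _: fires at position(s) 8: fetutmin
2. f -> v, k -> g, p -> b, t -> d / _ Z: no change
surface: fetutmin


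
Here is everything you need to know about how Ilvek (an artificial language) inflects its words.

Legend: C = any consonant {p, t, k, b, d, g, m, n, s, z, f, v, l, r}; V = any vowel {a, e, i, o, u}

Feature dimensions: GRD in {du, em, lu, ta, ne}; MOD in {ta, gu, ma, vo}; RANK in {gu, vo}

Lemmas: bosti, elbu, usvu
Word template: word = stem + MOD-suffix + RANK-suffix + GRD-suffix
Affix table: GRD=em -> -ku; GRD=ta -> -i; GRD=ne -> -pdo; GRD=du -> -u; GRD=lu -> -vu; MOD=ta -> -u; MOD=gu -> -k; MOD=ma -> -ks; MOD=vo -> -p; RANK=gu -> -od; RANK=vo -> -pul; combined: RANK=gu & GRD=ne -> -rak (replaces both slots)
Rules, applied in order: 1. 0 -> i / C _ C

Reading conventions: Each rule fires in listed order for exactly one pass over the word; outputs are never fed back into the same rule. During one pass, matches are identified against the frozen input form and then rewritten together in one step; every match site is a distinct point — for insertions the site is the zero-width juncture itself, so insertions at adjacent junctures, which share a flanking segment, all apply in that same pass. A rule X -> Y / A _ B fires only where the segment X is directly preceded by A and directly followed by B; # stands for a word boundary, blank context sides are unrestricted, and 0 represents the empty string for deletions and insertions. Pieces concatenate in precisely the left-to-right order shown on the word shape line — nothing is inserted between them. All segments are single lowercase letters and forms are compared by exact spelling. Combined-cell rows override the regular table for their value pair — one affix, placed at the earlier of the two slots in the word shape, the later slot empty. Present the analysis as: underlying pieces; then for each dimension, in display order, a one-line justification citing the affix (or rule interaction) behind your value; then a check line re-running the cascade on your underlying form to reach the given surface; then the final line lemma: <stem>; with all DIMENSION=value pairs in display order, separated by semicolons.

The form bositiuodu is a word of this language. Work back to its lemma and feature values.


underlying: bosti-u-od-u
GRD=du - signalled by the affix -u
MOD=ta - signalled by the affix -u
RANK=gu - signalled by the affix -od
check: bostiuodu -> bositiuodu
lemma: bosti; GRD=du; MOD=ta; RANK=gu


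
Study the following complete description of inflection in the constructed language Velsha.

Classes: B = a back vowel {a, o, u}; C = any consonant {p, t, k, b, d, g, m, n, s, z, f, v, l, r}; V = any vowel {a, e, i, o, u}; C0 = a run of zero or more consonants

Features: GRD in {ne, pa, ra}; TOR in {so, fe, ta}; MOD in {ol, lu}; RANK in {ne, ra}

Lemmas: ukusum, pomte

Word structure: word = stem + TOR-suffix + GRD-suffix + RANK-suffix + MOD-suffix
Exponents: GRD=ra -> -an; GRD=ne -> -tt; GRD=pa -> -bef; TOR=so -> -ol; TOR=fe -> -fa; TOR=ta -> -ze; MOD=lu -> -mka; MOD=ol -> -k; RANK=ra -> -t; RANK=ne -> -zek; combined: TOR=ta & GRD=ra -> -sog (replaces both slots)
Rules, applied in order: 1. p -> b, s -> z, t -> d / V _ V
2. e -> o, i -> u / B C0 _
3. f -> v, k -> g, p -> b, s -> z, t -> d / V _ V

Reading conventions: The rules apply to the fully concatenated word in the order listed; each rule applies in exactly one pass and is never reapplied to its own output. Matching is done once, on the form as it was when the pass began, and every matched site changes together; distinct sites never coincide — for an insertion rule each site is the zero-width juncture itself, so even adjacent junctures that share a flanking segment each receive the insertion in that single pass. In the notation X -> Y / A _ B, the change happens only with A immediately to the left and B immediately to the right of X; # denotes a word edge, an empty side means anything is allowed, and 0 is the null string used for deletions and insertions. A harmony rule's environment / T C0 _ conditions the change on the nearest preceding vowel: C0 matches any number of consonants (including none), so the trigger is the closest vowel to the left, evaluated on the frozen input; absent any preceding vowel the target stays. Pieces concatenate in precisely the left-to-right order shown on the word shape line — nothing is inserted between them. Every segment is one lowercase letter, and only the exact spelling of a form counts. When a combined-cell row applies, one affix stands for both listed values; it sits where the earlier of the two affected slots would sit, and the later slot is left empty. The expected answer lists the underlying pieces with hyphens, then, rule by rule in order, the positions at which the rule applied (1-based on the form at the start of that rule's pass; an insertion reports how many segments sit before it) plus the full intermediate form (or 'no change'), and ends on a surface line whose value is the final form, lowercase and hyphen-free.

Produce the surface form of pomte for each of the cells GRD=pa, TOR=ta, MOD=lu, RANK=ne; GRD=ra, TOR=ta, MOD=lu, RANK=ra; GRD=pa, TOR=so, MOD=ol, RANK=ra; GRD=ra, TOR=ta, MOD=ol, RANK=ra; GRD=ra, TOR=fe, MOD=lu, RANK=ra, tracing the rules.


cell GRD=pa, TOR=ta, MOD=lu, RANK=ne:
underlying: pomte-ze-bef-zek-mka
1. p -> b, s -> z, t -> d / V _ V: no change
2. e -> o, i -> u / B C0 _: fires at position(s) 5: pomtozebefzekmka
3. f -> v, k -> g, p -> b, s -> z, t -> d / V _ V: no change
surface: pomtozebefzekmka

cell GRD=ra, TOR=ta, MOD=lu, RANK=ra:
underlying: pomte-sog-t-mka
1. p -> b, s -> z, t -> d / V _ V: fires at position(s) 6: pomtezogtmka
2. e -> o, i -> u / B C0 _: fires at position(s) 5: pomtozogtmka
3. f -> v, k -> g, p -> b, s -> z, t -> d / V _ V: no change
surface: pomtozogtmka

cell GRD=pa, TOR=so, MOD=ol, RANK=ra:
underlying: pomte-ol-bef-t-k
1. p -> b, s -> z, t -> d / V _ V: no change
2. e -> o, i -> u / B C0 _: fires at position(s) 5, 9: pomtoolboftk
3. f -> v, k -> g, p -> b, s -> z, t -> d / V _ V: no change
surface: pomtoolboftk

cell GRD=ra, TOR=ta, MOD=ol, RANK=ra:
underlying: pomte-sog-t-k
1. p -> b, s -> z, t -> d / V _ V: fires at position(s) 6: pomtezogtk
2. e -> o, i -> u / B C0 _: fires at position(s) 5: pomtozogtk
3. f -> v, k -> g, p -> b, s -> z, t -> d / V _ V: no change
surface: pomtozogtk

cell GRD=ra, TOR=fe, MOD=lu, RANK=ra:
underlying: pomte-fa-an-t-mka
1. p -> b, s -> z, t -> d / V _ V: no change
2. e -> o, i -> u / B C0 _: fires at position(s) 5: pomtofaantmka
3. f -> v, k -> g, p -> b, s -> z, t -> d / V _ V: fires at position(s) 6: pomtovaantmka
surface: pomtovaantmka


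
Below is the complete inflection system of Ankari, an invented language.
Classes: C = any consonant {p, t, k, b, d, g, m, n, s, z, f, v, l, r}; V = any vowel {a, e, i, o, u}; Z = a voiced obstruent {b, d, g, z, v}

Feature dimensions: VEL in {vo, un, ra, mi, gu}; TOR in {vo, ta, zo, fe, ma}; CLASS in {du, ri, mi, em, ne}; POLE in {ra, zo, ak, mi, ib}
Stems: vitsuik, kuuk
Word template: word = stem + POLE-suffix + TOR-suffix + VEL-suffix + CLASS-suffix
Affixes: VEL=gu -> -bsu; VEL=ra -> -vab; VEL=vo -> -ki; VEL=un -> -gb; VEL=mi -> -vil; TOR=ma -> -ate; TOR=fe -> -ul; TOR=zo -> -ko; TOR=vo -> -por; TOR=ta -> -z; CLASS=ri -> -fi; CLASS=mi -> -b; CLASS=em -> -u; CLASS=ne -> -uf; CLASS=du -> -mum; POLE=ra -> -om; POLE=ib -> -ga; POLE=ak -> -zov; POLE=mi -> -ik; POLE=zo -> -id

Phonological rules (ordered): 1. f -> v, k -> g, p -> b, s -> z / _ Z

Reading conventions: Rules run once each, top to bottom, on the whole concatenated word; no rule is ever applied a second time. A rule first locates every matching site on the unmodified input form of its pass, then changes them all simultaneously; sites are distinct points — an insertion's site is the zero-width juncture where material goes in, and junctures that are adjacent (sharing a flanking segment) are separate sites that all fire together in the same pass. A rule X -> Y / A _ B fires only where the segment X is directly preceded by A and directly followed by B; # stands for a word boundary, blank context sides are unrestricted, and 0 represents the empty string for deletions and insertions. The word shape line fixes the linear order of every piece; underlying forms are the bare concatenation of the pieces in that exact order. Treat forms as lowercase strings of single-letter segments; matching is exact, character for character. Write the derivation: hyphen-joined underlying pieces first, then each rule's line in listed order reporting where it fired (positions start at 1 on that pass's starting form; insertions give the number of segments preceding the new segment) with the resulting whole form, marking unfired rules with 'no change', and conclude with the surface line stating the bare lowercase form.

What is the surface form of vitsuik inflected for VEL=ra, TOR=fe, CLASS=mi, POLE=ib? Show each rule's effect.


underlying: vitsuik-ga-ul-vab-b
1. f -> v, k -> g, p -> b, s -> z / _ Z: fires at position(s) 7: vitsuiggaulvabb
surface: vitsuiggaulvabb
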